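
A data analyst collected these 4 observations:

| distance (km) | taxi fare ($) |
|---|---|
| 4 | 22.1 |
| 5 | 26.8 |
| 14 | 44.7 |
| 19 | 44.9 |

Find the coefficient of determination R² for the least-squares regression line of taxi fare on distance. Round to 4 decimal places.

0.9143

n = 4, Σx = 42, Σy = 138.5, Σxy = 1701.3, Σx² = 598, Σy² = 5220.75
Sxx = Σx² − (Σx)²/n = 598 − 441 = 157
Sxy = Σxy − (Σx)(Σy)/n = 1701.3 − 1454.25 = 247.05
Syy = Σy² − (Σy)²/n = 5220.75 − 4795.5625 = 425.1875
R² = Sxy²/(Sxx·Syy) = (247.05)²/(157·425.1875) = 0.914302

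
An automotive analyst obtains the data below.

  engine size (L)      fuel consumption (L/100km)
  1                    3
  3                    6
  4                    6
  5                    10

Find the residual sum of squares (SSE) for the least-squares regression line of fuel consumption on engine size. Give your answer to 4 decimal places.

3.1429

n = 4, Σx = 13, Σy = 25, Σxy = 95, Σx² = 51, Σy² = 181
Sxx = Σx² − (Σx)²/n = 51 − 42.25 = 8.75
Sxy = Σxy − (Σx)(Σy)/n = 95 − 81.25 = 13.75
Syy = Σy² − (Σy)²/n = 181 − 156.25 = 24.75
b = Sxy/Sxx = 13.75/8.75 = 1.571429
SSE = Syy − b·Sxy = 24.75 − 1.571429·13.75 = 3.142857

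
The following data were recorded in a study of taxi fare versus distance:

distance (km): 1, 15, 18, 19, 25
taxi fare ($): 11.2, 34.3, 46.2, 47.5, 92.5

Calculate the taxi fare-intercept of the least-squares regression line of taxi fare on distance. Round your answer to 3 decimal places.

-0.469

n = 5, Σx = 78, Σy = 231.7, Σxy = 4572.3, Σx² = 1536
Sxx = Σx² − (Σx)²/n = 1536 − 1216.8 = 319.2
Sxy = Σxy − (Σx)(Σy)/n = 4572.3 − 3614.52 = 957.78
b = Sxy/Sxx = 957.78/319.2 = 3.000564
a = ȳ − b·x̄ = 46.34 − 3.000564·15.6 = -0.468797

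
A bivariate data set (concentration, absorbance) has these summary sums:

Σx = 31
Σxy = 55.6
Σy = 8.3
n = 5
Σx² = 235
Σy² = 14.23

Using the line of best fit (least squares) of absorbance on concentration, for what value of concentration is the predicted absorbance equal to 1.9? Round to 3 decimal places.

8.681

Sxx = Σx² − (Σx)²/n = 235 − 192.2 = 42.8
Sxy = Σxy − (Σx)(Σy)/n = 55.6 − 51.46 = 4.14
b = Sxy/Sxx = 4.14/42.8 = 0.096729
a = ȳ − b·x̄ = 1.66 − 0.096729·6.2 = 1.060280
Set a + b·x = 1.9: x = (1.9 − 1.060280) / 0.096729 = 8.681159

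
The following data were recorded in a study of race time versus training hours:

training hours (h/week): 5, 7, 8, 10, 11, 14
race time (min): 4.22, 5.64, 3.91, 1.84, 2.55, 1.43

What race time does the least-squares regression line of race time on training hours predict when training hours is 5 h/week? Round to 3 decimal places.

n = 6, Σx = 55, Σy = 19.59, Σxy = 158.33, Σx² = 555
Sxx = Σx² − (Σx)²/n = 555 − 504.166667 = 50.833333
Sxy = Σxy − (Σx)(Σy)/n = 158.33 − 179.575 = -21.245
b = Sxy/Sxx = -21.245/50.833333 = -0.417934
a = ȳ − b·x̄ = 3.265 − (-0.417934)·9.166667 = 7.096066
ŷ(5) = a + b·5 = 7.096066 + (-0.417934)·5 = 5.006393

5.006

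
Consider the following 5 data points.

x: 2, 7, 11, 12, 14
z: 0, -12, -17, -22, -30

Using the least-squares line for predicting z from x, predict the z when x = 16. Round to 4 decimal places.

-31.9119

n = 5, Σx = 46, Σy = -81, Σxy = -955, Σx² = 514
Sxx = Σx² − (Σx)²/n = 514 − 423.2 = 90.8
Sxy = Σxy − (Σx)(Σy)/n = -955 − (-745.2) = -209.8
b = Sxy/Sxx = -209.8/90.8 = -2.310573
a = ȳ − b·x̄ = -16.2 − (-2.310573)·9.2 = 5.057269
ŷ(16) = a + b·16 = 5.057269 + (-2.310573)·16 = -31.911894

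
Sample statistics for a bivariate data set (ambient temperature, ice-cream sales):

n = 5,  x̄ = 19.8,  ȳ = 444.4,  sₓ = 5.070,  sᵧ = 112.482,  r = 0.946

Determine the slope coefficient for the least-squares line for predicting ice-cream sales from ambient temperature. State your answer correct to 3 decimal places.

b = r · sᵧ/sₓ = 0.946 · 112.482/5.07 = 20.987766

20.988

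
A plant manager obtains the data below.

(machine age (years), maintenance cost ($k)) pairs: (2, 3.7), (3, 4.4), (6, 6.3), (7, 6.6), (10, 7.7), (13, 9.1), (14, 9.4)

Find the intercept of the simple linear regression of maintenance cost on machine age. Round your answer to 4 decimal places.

n = 7, Σx = 55, Σy = 47.2, Σxy = 431.5, Σx² = 563
Sxx = Σx² − (Σx)²/n = 563 − 432.142857 = 130.857143
Sxy = Σxy − (Σx)(Σy)/n = 431.5 − 370.857143 = 60.642857
b = Sxy/Sxx = 60.642857/130.857143 = 0.463428
a = ȳ − b·x̄ = 6.742857 − 0.463428·7.857143 = 3.101638

3.1016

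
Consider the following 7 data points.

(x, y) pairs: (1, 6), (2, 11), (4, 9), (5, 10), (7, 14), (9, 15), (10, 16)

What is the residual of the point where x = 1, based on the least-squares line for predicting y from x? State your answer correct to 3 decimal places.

n = 7, Σx = 38, Σy = 81, Σxy = 507, Σx² = 276
Sxx = Σx² − (Σx)²/n = 276 − 206.285714 = 69.714286
Sxy = Σxy − (Σx)(Σy)/n = 507 − 439.714286 = 67.285714
b = Sxy/Sxx = 67.285714/69.714286 = 0.965164
a = ȳ − b·x̄ = 11.571429 − 0.965164·5.428571 = 6.331967
ŷ(1) = 6.331967 + 0.965164·1 = 7.297131
residual = y − ŷ = 6 − 7.297131 = -1.297131

-1.297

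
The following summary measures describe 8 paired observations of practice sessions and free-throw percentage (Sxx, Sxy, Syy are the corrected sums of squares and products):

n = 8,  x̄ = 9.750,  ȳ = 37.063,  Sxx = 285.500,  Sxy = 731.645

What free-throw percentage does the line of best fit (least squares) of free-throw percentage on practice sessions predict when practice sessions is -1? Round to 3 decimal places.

9.514

b = Sxy/Sxx = 731.645/285.5 = 2.562680
a = ȳ − b·x̄ = 37.063 − 2.562680·9.75 = 12.076875
ŷ(-1) = a + b·-1 = 12.076875 + 2.562680·(-1) = 9.514195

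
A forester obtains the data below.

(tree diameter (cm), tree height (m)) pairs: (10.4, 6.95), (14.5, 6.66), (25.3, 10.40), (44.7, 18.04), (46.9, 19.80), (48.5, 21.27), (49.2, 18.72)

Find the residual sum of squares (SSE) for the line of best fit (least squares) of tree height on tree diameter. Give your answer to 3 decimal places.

6.930

n = 7, Σx = 239.5, Σy = 101.84, Σxy = 4119.597, Σx² = 9929.09, Σy² = 1721.151
Sxx = Σx² − (Σx)²/n = 9929.09 − 8194.321429 = 1734.768571
Sxy = Σxy − (Σx)(Σy)/n = 4119.597 − 3484.382857 = 635.214143
Syy = Σy² − (Σy)²/n = 1721.151 − 1481.626514 = 239.524486
b = Sxy/Sxx = 635.214143/1734.768571 = 0.366167
SSE = Syy − b·Sxy = 239.524486 − 0.366167·635.214143 = 6.930344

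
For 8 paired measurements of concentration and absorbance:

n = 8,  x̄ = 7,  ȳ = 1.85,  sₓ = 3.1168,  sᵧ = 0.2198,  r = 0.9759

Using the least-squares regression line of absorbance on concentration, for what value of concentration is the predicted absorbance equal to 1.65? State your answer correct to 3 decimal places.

b = r · sᵧ/sₓ = 0.9759 · 0.2198/3.1168 = 0.068821
a = ȳ − b·x̄ = 1.85 − 0.068821·7 = 1.368250
Set a + b·x = 1.65: x = (1.65 − 1.368250) / 0.068821 = 4.093931

4.094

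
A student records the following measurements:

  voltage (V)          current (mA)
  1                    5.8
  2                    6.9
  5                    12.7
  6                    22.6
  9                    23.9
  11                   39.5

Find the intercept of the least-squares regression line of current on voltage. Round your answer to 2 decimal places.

0.74

n = 6, Σx = 34, Σy = 111.4, Σxy = 868.3, Σx² = 268
Sxx = Σx² − (Σx)²/n = 268 − 192.666667 = 75.333333
Sxy = Σxy − (Σx)(Σy)/n = 868.3 − 631.266667 = 237.033333
b = Sxy/Sxx = 237.033333/75.333333 = 3.146460
a = ȳ − b·x̄ = 18.566667 − 3.146460·5.666667 = 0.736726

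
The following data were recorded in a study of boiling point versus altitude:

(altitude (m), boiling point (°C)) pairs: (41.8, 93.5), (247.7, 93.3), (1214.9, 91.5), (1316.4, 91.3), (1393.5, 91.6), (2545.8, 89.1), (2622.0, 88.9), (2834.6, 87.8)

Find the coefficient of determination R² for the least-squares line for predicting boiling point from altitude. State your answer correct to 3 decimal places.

0.979

n = 8, Σx = 12216.7, Σy = 727, Σxy = 1094818.44, Σx² = 26604774.55, Σy² = 66096.5
Sxx = Σx² − (Σx)²/n = 26604774.55 − 18655969.86125 = 7948804.68875
Sxy = Σxy − (Σx)(Σy)/n = 1094818.44 − 1110192.6125 = -15374.1725
Syy = Σy² − (Σy)²/n = 66096.5 − 66066.125 = 30.375
R² = Sxy²/(Sxx·Syy) = (-15374.1725)²/(7948804.68875·30.375) = 0.978961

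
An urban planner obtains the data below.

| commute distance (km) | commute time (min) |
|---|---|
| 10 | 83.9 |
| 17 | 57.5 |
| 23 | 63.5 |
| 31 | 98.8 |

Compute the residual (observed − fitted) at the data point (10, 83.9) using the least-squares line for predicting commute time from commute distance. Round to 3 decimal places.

16.127

n = 4, Σx = 81, Σy = 303.7, Σxy = 6339.8, Σx² = 1879
Sxx = Σx² − (Σx)²/n = 1879 − 1640.25 = 238.75
Sxy = Σxy − (Σx)(Σy)/n = 6339.8 − 6149.925 = 189.875
b = Sxy/Sxx = 189.875/238.75 = 0.795288
a = ȳ − b·x̄ = 75.925 − 0.795288·20.25 = 59.820419
ŷ(10) = 59.820419 + 0.795288·10 = 67.773298
residual = y − ŷ = 83.9 − 67.773298 = 16.126702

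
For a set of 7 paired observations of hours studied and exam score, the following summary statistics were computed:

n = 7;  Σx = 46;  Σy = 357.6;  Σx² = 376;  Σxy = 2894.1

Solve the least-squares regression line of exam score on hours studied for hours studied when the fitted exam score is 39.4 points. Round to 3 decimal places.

Sxx = Σx² − (Σx)²/n = 376 − 302.285714 = 73.714286
Sxy = Σxy − (Σx)(Σy)/n = 2894.1 − 2349.942857 = 544.157143
b = Sxy/Sxx = 544.157143/73.714286 = 7.381977
a = ȳ − b·x̄ = 51.085714 − 7.381977·6.571429 = 2.575581
Set a + b·x = 39.4: x = (39.4 − 2.575581) / 7.381977 = 4.988422

4.988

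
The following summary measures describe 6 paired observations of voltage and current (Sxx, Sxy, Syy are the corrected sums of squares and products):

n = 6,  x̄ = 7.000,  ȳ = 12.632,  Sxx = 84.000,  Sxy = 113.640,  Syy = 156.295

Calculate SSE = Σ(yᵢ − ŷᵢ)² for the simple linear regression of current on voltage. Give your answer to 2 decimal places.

b = Sxy/Sxx = 113.64/84 = 1.352857
SSE = Syy − b·Sxy = 156.295 − 1.352857·113.64 = 2.556314

2.56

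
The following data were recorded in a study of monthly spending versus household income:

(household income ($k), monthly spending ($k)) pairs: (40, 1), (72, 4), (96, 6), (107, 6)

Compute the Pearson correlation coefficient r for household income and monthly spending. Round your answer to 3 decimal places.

0.985

n = 4, Σx = 315, Σy = 17, Σxy = 1546, Σx² = 27449, Σy² = 89
Sxx = Σx² − (Σx)²/n = 27449 − 24806.25 = 2642.75
Sxy = Σxy − (Σx)(Σy)/n = 1546 − 1338.75 = 207.25
Syy = Σy² − (Σy)²/n = 89 − 72.25 = 16.75
r = Sxy/√(Sxx·Syy) = 207.25/√(44266.0625) = 207.25/210.395015 = 0.985052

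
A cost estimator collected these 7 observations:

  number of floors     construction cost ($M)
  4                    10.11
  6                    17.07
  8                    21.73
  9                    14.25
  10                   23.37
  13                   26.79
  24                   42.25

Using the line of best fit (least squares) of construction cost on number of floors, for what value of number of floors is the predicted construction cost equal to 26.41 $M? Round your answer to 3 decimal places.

13.314

n = 7, Σx = 74, Σy = 155.57, Σxy = 2040.92, Σx² = 1042
Sxx = Σx² − (Σx)²/n = 1042 − 782.285714 = 259.714286
Sxy = Σxy − (Σx)(Σy)/n = 2040.92 − 1644.597143 = 396.322857
b = Sxy/Sxx = 396.322857/259.714286 = 1.525996
a = ȳ − b·x̄ = 22.224286 − 1.525996·10.571429 = 6.092332
Set a + b·x = 26.41: x = (26.41 − 6.092332) / 1.525996 = 13.314369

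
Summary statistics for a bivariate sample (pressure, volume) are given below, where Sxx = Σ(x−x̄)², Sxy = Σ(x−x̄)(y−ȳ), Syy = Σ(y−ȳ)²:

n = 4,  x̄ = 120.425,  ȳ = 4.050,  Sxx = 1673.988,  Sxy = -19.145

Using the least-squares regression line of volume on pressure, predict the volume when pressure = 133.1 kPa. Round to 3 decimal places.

3.905

b = Sxy/Sxx = -19.145/1673.988 = -0.011437
a = ȳ − b·x̄ = 4.05 − (-0.011437)·120.425 = 5.427272
ŷ(133.1) = a + b·133.1 = 5.427272 + (-0.011437)·133.1 = 3.905039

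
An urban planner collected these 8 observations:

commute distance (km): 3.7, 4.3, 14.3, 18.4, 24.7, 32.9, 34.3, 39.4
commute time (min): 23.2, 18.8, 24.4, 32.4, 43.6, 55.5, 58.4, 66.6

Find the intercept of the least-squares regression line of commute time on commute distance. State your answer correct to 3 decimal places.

n = 8, Σx = 172, Σy = 322.9, Σxy = 8641.79, Σx² = 4996.58
Sxx = Σx² − (Σx)²/n = 4996.58 − 3698 = 1298.58
Sxy = Σxy − (Σx)(Σy)/n = 8641.79 − 6942.35 = 1699.44
b = Sxy/Sxx = 1699.44/1298.58 = 1.308691
a = ȳ − b·x̄ = 40.3625 − 1.308691·21.5 = 12.225643

12.226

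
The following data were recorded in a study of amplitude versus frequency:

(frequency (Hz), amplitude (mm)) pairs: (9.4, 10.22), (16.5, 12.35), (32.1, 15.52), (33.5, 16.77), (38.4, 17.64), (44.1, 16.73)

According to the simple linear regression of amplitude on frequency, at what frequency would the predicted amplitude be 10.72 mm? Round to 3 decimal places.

n = 6, Σx = 174, Σy = 89.23, Σxy = 2774.999, Σx² = 5932.64
Sxx = Σx² − (Σx)²/n = 5932.64 − 5046 = 886.64
Sxy = Σxy − (Σx)(Σy)/n = 2774.999 − 2587.67 = 187.329
b = Sxy/Sxx = 187.329/886.64 = 0.211280
a = ȳ − b·x̄ = 14.871667 − 0.211280·29 = 8.744556
Set a + b·x = 10.72: x = (10.72 − 8.744556) / 0.211280 = 9.349899

9.350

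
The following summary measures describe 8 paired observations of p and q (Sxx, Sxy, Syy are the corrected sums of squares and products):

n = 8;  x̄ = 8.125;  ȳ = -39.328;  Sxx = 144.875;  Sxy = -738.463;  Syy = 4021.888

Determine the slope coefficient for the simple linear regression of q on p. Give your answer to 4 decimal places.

b = Sxy/Sxx = -738.463/144.875 = -5.097242

-5.0972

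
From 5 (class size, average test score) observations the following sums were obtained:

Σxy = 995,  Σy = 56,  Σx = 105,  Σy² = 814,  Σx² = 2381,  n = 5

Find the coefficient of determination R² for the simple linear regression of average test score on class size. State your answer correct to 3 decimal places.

Sxx = Σx² − (Σx)²/n = 2381 − 2205 = 176
Sxy = Σxy − (Σx)(Σy)/n = 995 − 1176 = -181
Syy = Σy² − (Σy)²/n = 814 − 627.2 = 186.8
R² = Sxy²/(Sxx·Syy) = (-181)²/(176·186.8) = 0.996478

0.996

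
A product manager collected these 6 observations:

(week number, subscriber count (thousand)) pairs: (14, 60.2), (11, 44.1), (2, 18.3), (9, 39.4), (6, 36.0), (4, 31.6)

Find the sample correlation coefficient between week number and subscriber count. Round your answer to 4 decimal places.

0.9635

n = 6, Σx = 46, Σy = 229.6, Σxy = 2061.5, Σx² = 454, Σy² = 9750.66
Sxx = Σx² − (Σx)²/n = 454 − 352.666667 = 101.333333
Sxy = Σxy − (Σx)(Σy)/n = 2061.5 − 1760.266667 = 301.233333
Syy = Σy² − (Σy)²/n = 9750.66 − 8786.026667 = 964.633333
r = Sxy/√(Sxx·Syy) = 301.233333/√(97749.511111) = 301.233333/312.649182 = 0.963487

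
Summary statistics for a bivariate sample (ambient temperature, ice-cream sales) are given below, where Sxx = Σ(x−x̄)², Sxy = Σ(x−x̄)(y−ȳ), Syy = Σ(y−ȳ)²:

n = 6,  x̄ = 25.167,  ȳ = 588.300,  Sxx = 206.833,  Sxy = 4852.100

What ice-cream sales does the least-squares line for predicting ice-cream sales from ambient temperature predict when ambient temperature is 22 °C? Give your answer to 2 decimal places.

b = Sxy/Sxx = 4852.1/206.833 = 23.459022
a = ȳ − b·x̄ = 588.3 − 23.459022·25.167 = -2.093219
ŷ(22) = a + b·22 = -2.093219 + 23.459022·22 = 514.005276

514.01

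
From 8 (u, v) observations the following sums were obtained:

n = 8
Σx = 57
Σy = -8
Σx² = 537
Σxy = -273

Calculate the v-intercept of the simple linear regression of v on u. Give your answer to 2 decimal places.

10.76

Sxx = Σx² − (Σx)²/n = 537 − 406.125 = 130.875
Sxy = Σxy − (Σx)(Σy)/n = -273 − (-57) = -216
b = Sxy/Sxx = -216/130.875 = -1.650430
a = ȳ − b·x̄ = -1 − (-1.650430)·7.125 = 10.759312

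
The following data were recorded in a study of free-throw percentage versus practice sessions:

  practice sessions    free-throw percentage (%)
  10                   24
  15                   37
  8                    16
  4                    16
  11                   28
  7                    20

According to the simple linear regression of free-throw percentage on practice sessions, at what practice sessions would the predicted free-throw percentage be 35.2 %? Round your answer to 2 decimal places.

n = 6, Σx = 55, Σy = 141, Σxy = 1435, Σx² = 575
Sxx = Σx² − (Σx)²/n = 575 − 504.166667 = 70.833333
Sxy = Σxy − (Σx)(Σy)/n = 1435 − 1292.5 = 142.5
b = Sxy/Sxx = 142.5/70.833333 = 2.011765
a = ȳ − b·x̄ = 23.5 − 2.011765·9.166667 = 5.058824
Set a + b·x = 35.2: x = (35.2 − 5.058824) / 2.011765 = 14.982456

14.98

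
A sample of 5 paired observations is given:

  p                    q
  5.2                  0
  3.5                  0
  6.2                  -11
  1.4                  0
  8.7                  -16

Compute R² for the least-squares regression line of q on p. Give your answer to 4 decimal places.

0.7463

n = 5, Σx = 25, Σy = -27, Σxy = -207.4, Σx² = 155.38, Σy² = 377
Sxx = Σx² − (Σx)²/n = 155.38 − 125 = 30.38
Sxy = Σxy − (Σx)(Σy)/n = -207.4 − (-135) = -72.4
Syy = Σy² − (Σy)²/n = 377 − 145.8 = 231.2
R² = Sxy²/(Sxx·Syy) = (-72.4)²/(30.38·231.2) = 0.746280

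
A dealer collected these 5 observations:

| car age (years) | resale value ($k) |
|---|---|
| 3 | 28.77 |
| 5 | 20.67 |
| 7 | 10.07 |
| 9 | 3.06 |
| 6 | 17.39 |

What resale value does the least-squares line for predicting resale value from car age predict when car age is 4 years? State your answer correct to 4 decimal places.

24.7650

n = 5, Σx = 30, Σy = 79.96, Σxy = 392.03, Σx² = 200
Sxx = Σx² − (Σx)²/n = 200 − 180 = 20
Sxy = Σxy − (Σx)(Σy)/n = 392.03 − 479.76 = -87.73
b = Sxy/Sxx = -87.73/20 = -4.3865
a = ȳ − b·x̄ = 15.992 − (-4.3865)·6 = 42.311
ŷ(4) = a + b·4 = 42.311 + (-4.3865)·4 = 24.765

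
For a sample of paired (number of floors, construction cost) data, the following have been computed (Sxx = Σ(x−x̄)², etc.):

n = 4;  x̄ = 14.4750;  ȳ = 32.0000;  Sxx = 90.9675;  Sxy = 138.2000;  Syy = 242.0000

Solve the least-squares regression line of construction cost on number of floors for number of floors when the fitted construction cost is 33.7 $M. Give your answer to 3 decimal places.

b = Sxy/Sxx = 138.2/90.9675 = 1.519224
a = ȳ − b·x̄ = 32 − 1.519224·14.475 = 10.009234
Set a + b·x = 33.7: x = (33.7 − 10.009234) / 1.519224 = 15.593992

15.594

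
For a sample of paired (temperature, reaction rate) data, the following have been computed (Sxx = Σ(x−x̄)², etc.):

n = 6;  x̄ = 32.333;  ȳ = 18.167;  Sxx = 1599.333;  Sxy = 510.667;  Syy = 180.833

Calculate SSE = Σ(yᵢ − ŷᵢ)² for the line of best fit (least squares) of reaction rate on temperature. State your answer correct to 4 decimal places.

b = Sxy/Sxx = 510.667/1599.333 = 0.319300
SSE = Syy − b·Sxy = 180.833 − 0.319300·510.667 = 17.777035

17.7770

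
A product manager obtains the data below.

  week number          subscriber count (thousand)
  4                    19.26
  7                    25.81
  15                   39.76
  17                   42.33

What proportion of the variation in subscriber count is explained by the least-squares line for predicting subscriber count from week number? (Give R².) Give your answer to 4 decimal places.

n = 4, Σx = 43, Σy = 127.16, Σxy = 1573.72, Σx² = 579, Σy² = 4409.7902
Sxx = Σx² − (Σx)²/n = 579 − 462.25 = 116.75
Sxy = Σxy − (Σx)(Σy)/n = 1573.72 − 1366.97 = 206.75
Syy = Σy² − (Σy)²/n = 4409.7902 − 4042.4164 = 367.3738
R² = Sxy²/(Sxx·Syy) = (206.75)²/(116.75·367.3738) = 0.996612

0.9966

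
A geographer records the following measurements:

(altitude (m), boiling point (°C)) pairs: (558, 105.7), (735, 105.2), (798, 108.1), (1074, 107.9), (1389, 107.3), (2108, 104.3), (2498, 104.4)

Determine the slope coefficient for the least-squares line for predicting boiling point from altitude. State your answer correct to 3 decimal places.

-0.001

n = 7, Σx = 9160, Σy = 742.9, Σxy = 968146.3, Σx² = 15254858
Sxx = Σx² − (Σx)²/n = 15254858 − 11986514.285714 = 3268343.714286
Sxy = Σxy − (Σx)(Σy)/n = 968146.3 − 972137.714286 = -3991.414286
b = Sxy/Sxx = -3991.414286/3268343.714286 = -0.001221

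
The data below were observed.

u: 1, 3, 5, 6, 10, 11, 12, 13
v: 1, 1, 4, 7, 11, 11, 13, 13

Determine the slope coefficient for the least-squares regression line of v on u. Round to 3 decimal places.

1.122

n = 8, Σx = 61, Σy = 61, Σxy = 622, Σx² = 605
Sxx = Σx² − (Σx)²/n = 605 − 465.125 = 139.875
Sxy = Σxy − (Σx)(Σy)/n = 622 − 465.125 = 156.875
b = Sxy/Sxx = 156.875/139.875 = 1.121537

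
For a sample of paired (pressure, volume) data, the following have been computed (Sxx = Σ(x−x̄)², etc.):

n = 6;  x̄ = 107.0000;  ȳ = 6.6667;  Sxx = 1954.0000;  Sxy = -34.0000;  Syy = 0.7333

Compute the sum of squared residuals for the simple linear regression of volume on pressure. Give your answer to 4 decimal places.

0.1417

b = Sxy/Sxx = -34/1954 = -0.017400
SSE = Syy − b·Sxy = 0.7333 − (-0.017400)·(-34) = 0.141693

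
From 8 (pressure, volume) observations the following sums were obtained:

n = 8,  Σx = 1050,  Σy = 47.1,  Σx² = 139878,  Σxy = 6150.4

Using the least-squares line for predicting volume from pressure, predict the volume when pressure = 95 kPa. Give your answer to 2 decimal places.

6.44

Sxx = Σx² − (Σx)²/n = 139878 − 137812.5 = 2065.5
Sxy = Σxy − (Σx)(Σy)/n = 6150.4 − 6181.875 = -31.475
b = Sxy/Sxx = -31.475/2065.5 = -0.015238
a = ȳ − b·x̄ = 5.8875 − (-0.015238)·131.25 = 7.887545
ŷ(95) = a + b·95 = 7.887545 + (-0.015238)·95 = 6.439893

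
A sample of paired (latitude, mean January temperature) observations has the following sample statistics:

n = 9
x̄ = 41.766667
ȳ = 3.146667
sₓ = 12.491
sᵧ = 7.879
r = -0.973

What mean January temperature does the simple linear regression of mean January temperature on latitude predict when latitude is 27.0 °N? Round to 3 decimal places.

b = r · sᵧ/sₓ = -0.973 · 7.879/12.491 = -0.613743
a = ȳ − b·x̄ = 3.146667 − (-0.613743)·41.766667 = 28.780677
ŷ(27.0) = a + b·27.0 = 28.780677 + (-0.613743)·27 = 12.209609

12.210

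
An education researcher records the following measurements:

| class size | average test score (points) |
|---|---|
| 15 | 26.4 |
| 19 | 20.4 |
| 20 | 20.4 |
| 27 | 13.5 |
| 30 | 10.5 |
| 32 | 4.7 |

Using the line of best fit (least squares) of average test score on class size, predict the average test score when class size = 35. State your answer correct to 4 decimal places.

3.2066

n = 6, Σx = 143, Σy = 95.9, Σxy = 2021.5, Σx² = 3639
Sxx = Σx² − (Σx)²/n = 3639 − 3408.166667 = 230.833333
Sxy = Σxy − (Σx)(Σy)/n = 2021.5 − 2285.616667 = -264.116667
b = Sxy/Sxx = -264.116667/230.833333 = -1.144188
a = ȳ − b·x̄ = 15.983333 − (-1.144188)·23.833333 = 43.253141
ŷ(35) = a + b·35 = 43.253141 + (-1.144188)·35 = 3.206570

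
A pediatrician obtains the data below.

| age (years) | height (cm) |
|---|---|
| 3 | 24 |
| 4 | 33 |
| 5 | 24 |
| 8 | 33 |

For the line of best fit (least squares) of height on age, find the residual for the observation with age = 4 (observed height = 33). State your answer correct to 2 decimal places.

5.79

n = 4, Σx = 20, Σy = 114, Σxy = 588, Σx² = 114
Sxx = Σx² − (Σx)²/n = 114 − 100 = 14
Sxy = Σxy − (Σx)(Σy)/n = 588 − 570 = 18
b = Sxy/Sxx = 18/14 = 1.285714
a = ȳ − b·x̄ = 28.5 − 1.285714·5 = 22.071429
ŷ(4) = 22.071429 + 1.285714·4 = 27.214286
residual = y − ŷ = 33 − 27.214286 = 5.785714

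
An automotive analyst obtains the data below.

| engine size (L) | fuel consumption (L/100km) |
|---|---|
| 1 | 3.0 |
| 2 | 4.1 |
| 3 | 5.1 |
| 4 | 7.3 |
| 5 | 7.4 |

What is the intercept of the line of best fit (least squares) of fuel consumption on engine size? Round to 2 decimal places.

1.78

n = 5, Σx = 15, Σy = 26.9, Σxy = 92.7, Σx² = 55
Sxx = Σx² − (Σx)²/n = 55 − 45 = 10
Sxy = Σxy − (Σx)(Σy)/n = 92.7 − 80.7 = 12
b = Sxy/Sxx = 12/10 = 1.2
a = ȳ − b·x̄ = 5.38 − 1.2·3 = 1.78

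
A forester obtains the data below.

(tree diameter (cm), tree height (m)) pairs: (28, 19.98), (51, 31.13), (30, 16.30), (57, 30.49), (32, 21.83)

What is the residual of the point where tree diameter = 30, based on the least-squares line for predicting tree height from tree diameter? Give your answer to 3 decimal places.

n = 5, Σx = 198, Σy = 119.73, Σxy = 5072.56, Σx² = 8558
Sxx = Σx² − (Σx)²/n = 8558 − 7840.8 = 717.2
Sxy = Σxy − (Σx)(Σy)/n = 5072.56 − 4741.308 = 331.252
b = Sxy/Sxx = 331.252/717.2 = 0.461868
a = ȳ − b·x̄ = 23.946 − 0.461868·39.6 = 5.656012
ŷ(30) = 5.656012 + 0.461868·30 = 19.512064
residual = y − ŷ = 16.30 − 19.512064 = -3.212064

-3.212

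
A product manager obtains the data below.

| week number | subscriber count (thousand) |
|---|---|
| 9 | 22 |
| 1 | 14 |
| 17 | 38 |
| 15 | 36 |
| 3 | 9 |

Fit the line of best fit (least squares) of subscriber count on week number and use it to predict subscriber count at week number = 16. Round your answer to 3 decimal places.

n = 5, Σx = 45, Σy = 119, Σxy = 1425, Σx² = 605
Sxx = Σx² − (Σx)²/n = 605 − 405 = 200
Sxy = Σxy − (Σx)(Σy)/n = 1425 − 1071 = 354
b = Sxy/Sxx = 354/200 = 1.77
a = ȳ − b·x̄ = 23.8 − 1.77·9 = 7.87
ŷ(16) = a + b·16 = 7.87 + 1.77·16 = 36.19

36.190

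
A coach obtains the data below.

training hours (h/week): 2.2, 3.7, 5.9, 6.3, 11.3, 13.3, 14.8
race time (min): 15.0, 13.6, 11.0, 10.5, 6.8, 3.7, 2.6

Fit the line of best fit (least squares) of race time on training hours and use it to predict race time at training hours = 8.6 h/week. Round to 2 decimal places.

n = 7, Σx = 57.5, Σy = 63.2, Σxy = 378.9, Σx² = 616.65
Sxx = Σx² − (Σx)²/n = 616.65 − 472.321429 = 144.328571
Sxy = Σxy − (Σx)(Σy)/n = 378.9 − 519.142857 = -140.242857
b = Sxy/Sxx = -140.242857/144.328571 = -0.971692
a = ȳ − b·x̄ = 9.028571 − (-0.971692)·8.214286 = 17.010324
ŷ(8.6) = a + b·8.6 = 17.010324 + (-0.971692)·8.6 = 8.653776

8.65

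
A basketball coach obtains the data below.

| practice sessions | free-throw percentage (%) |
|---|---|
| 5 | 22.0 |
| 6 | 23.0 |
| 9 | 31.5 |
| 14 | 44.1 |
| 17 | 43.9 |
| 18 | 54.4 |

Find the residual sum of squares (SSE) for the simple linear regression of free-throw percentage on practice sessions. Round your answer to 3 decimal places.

n = 6, Σx = 69, Σy = 218.9, Σxy = 2874.4, Σx² = 951, Σy² = 8836.63
Sxx = Σx² − (Σx)²/n = 951 − 793.5 = 157.5
Sxy = Σxy − (Σx)(Σy)/n = 2874.4 − 2517.35 = 357.05
Syy = Σy² − (Σy)²/n = 8836.63 − 7986.201667 = 850.428333
b = Sxy/Sxx = 357.05/157.5 = 2.266984
SSE = Syy − b·Sxy = 850.428333 − 2.266984·357.05 = 41.001651

41.002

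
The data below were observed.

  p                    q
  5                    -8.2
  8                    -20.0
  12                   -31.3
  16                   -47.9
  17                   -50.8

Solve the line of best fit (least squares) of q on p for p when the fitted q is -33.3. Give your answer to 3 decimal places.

12.070

n = 5, Σx = 58, Σy = -158.2, Σxy = -2206.6, Σx² = 778
Sxx = Σx² − (Σx)²/n = 778 − 672.8 = 105.2
Sxy = Σxy − (Σx)(Σy)/n = -2206.6 − (-1835.12) = -371.48
b = Sxy/Sxx = -371.48/105.2 = -3.531179
a = ȳ − b·x̄ = -31.64 − (-3.531179)·11.6 = 9.321673
Set a + b·x = -33.3: x = (-33.3 − 9.321673) / (-3.531179) = 12.070098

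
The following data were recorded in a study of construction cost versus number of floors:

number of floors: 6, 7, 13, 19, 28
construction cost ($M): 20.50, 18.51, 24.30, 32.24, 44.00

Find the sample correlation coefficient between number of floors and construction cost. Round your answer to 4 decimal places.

n = 5, Σx = 73, Σy = 139.55, Σxy = 2413.03, Σx² = 1399, Σy² = 4328.7777
Sxx = Σx² − (Σx)²/n = 1399 − 1065.8 = 333.2
Sxy = Σxy − (Σx)(Σy)/n = 2413.03 − 2037.43 = 375.6
Syy = Σy² − (Σy)²/n = 4328.7777 − 3894.8405 = 433.9372
r = Sxy/√(Sxx·Syy) = 375.6/√(144587.87504) = 375.6/380.247124 = 0.987779

0.9878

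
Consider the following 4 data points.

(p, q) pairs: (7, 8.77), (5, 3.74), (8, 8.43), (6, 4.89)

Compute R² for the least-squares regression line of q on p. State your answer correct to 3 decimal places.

n = 4, Σx = 26, Σy = 25.83, Σxy = 176.87, Σx² = 174, Σy² = 185.8775
Sxx = Σx² − (Σx)²/n = 174 − 169 = 5
Sxy = Σxy − (Σx)(Σy)/n = 176.87 − 167.895 = 8.975
Syy = Σy² − (Σy)²/n = 185.8775 − 166.797225 = 19.080275
R² = Sxy²/(Sxx·Syy) = (8.975)²/(5·19.080275) = 0.844334

0.844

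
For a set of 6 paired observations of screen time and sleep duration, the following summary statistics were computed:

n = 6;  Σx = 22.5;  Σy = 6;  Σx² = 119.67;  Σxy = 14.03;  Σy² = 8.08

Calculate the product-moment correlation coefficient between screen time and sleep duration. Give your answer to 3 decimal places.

-0.989

Sxx = Σx² − (Σx)²/n = 119.67 − 84.375 = 35.295
Sxy = Σxy − (Σx)(Σy)/n = 14.03 − 22.5 = -8.47
Syy = Σy² − (Σy)²/n = 8.08 − 6 = 2.08
r = Sxy/√(Sxx·Syy) = -8.47/√(73.4136) = -8.47/8.568174 = -0.988542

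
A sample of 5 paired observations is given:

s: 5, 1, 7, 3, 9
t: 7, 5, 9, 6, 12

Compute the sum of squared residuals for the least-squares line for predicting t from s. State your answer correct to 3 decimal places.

n = 5, Σx = 25, Σy = 39, Σxy = 229, Σx² = 165, Σy² = 335
Sxx = Σx² − (Σx)²/n = 165 − 125 = 40
Sxy = Σxy − (Σx)(Σy)/n = 229 − 195 = 34
Syy = Σy² − (Σy)²/n = 335 − 304.2 = 30.8
b = Sxy/Sxx = 34/40 = 0.85
SSE = Syy − b·Sxy = 30.8 − 0.85·34 = 1.9

1.900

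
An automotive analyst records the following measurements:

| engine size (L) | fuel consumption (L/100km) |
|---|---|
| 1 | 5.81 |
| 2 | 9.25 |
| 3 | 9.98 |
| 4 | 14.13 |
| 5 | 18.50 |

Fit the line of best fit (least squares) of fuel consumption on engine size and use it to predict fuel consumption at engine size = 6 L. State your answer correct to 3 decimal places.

n = 5, Σx = 15, Σy = 57.67, Σxy = 203.27, Σx² = 55
Sxx = Σx² − (Σx)²/n = 55 − 45 = 10
Sxy = Σxy − (Σx)(Σy)/n = 203.27 − 173.01 = 30.26
b = Sxy/Sxx = 30.26/10 = 3.026
a = ȳ − b·x̄ = 11.534 − 3.026·3 = 2.456
ŷ(6) = a + b·6 = 2.456 + 3.026·6 = 20.612

20.612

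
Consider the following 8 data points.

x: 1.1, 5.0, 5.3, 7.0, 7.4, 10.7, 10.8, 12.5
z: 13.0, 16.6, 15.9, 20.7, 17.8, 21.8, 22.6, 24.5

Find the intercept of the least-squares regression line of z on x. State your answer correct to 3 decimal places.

11.606

n = 8, Σx = 59.8, Σy = 152.9, Σxy = 1241.78, Σx² = 545.44
Sxx = Σx² − (Σx)²/n = 545.44 − 447.005 = 98.435
Sxy = Σxy − (Σx)(Σy)/n = 1241.78 − 1142.9275 = 98.8525
b = Sxy/Sxx = 98.8525/98.435 = 1.004241
a = ȳ − b·x̄ = 19.1125 − 1.004241·7.475 = 11.605796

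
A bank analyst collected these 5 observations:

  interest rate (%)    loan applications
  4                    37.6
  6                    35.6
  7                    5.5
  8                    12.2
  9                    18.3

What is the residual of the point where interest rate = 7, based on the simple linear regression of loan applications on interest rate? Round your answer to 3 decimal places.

-15.289

n = 5, Σx = 34, Σy = 109.2, Σxy = 664.8, Σx² = 246
Sxx = Σx² − (Σx)²/n = 246 − 231.2 = 14.8
Sxy = Σxy − (Σx)(Σy)/n = 664.8 − 742.56 = -77.76
b = Sxy/Sxx = -77.76/14.8 = -5.254054
a = ȳ − b·x̄ = 21.84 − (-5.254054)·6.8 = 57.567568
ŷ(7) = 57.567568 + (-5.254054)·7 = 20.789189
residual = y − ŷ = 5.5 − 20.789189 = -15.289189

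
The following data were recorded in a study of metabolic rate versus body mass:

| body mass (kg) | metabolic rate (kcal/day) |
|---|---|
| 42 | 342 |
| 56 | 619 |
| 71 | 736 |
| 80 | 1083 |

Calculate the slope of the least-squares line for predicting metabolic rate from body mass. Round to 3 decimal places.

n = 4, Σx = 249, Σy = 2780, Σxy = 187924, Σx² = 16341
Sxx = Σx² − (Σx)²/n = 16341 − 15500.25 = 840.75
Sxy = Σxy − (Σx)(Σy)/n = 187924 − 173055 = 14869
b = Sxy/Sxx = 14869/840.75 = 17.685400

17.685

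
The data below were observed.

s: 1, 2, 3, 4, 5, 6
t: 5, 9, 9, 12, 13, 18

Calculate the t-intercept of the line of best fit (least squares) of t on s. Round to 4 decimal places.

n = 6, Σx = 21, Σy = 66, Σxy = 271, Σx² = 91
Sxx = Σx² − (Σx)²/n = 91 − 73.5 = 17.5
Sxy = Σxy − (Σx)(Σy)/n = 271 − 231 = 40
b = Sxy/Sxx = 40/17.5 = 2.285714
a = ȳ − b·x̄ = 11 − 2.285714·3.5 = 3

3.0000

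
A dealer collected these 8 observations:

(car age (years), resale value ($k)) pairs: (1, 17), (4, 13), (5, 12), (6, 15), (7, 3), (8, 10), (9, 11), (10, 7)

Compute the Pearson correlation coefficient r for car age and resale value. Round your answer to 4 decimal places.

n = 8, Σx = 50, Σy = 88, Σxy = 489, Σx² = 372, Σy² = 1106
Sxx = Σx² − (Σx)²/n = 372 − 312.5 = 59.5
Sxy = Σxy − (Σx)(Σy)/n = 489 − 550 = -61
Syy = Σy² − (Σy)²/n = 1106 − 968 = 138
r = Sxy/√(Sxx·Syy) = -61/√(8211) = -61/90.614568 = -0.673181

-0.6732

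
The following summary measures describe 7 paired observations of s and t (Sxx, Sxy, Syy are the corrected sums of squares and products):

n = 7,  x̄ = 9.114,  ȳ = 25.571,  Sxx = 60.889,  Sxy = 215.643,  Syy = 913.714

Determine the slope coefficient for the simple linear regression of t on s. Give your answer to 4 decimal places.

b = Sxy/Sxx = 215.643/60.889 = 3.541576

3.5416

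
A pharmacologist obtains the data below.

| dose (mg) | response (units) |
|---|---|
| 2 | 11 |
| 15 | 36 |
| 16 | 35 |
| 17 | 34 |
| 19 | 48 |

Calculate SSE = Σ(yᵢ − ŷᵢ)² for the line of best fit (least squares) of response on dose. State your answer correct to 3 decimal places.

57.256

n = 5, Σx = 69, Σy = 164, Σxy = 2612, Σx² = 1135, Σy² = 6102
Sxx = Σx² − (Σx)²/n = 1135 − 952.2 = 182.8
Sxy = Σxy − (Σx)(Σy)/n = 2612 − 2263.2 = 348.8
Syy = Σy² − (Σy)²/n = 6102 − 5379.2 = 722.8
b = Sxy/Sxx = 348.8/182.8 = 1.908096
SSE = Syy − b·Sxy = 722.8 − 1.908096·348.8 = 57.256018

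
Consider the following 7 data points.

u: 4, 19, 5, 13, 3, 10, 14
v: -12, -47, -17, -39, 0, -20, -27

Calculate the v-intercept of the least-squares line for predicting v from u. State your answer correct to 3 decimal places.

n = 7, Σx = 68, Σy = -162, Σxy = -2111, Σx² = 876
Sxx = Σx² − (Σx)²/n = 876 − 660.571429 = 215.428571
Sxy = Σxy − (Σx)(Σy)/n = -2111 − (-1573.714286) = -537.285714
b = Sxy/Sxx = -537.285714/215.428571 = -2.494032
a = ȳ − b·x̄ = -23.142857 − (-2.494032)·9.714286 = 1.084881

1.085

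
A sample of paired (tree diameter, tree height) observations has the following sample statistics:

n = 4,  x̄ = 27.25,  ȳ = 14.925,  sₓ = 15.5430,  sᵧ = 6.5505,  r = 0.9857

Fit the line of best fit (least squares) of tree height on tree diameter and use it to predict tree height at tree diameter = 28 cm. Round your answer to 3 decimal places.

15.237

b = r · sᵧ/sₓ = 0.9857 · 6.5505/15.543 = 0.415417
a = ȳ − b·x̄ = 14.925 − 0.415417·27.25 = 3.604884
ŷ(28) = a + b·28 = 3.604884 + 0.415417·28 = 15.236563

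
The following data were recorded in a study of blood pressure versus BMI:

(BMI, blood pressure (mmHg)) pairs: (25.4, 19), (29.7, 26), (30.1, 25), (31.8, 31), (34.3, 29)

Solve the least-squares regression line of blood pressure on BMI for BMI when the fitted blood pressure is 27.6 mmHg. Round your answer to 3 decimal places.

31.524

n = 5, Σx = 151.3, Σy = 130, Σxy = 3987.8, Σx² = 4620.99
Sxx = Σx² − (Σx)²/n = 4620.99 − 4578.338 = 42.652
Sxy = Σxy − (Σx)(Σy)/n = 3987.8 − 3933.8 = 54
b = Sxy/Sxx = 54/42.652 = 1.266060
a = ȳ − b·x̄ = 26 − 1.266060·30.26 = -12.310982
Set a + b·x = 27.6: x = (27.6 − (-12.310982)) / 1.266060 = 31.523763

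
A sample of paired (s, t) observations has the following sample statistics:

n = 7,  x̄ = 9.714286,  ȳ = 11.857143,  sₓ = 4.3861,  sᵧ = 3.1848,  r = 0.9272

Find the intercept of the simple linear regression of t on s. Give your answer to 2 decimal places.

b = r · sᵧ/sₓ = 0.9272 · 3.1848/4.3861 = 0.673251
a = ȳ − b·x̄ = 11.857143 − 0.673251·9.714286 = 5.316989

5.32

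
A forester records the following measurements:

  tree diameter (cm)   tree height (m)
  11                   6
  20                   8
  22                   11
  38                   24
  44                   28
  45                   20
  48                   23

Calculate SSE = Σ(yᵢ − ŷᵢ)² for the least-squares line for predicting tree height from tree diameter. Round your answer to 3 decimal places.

n = 7, Σx = 228, Σy = 120, Σxy = 4616, Σx² = 8714, Σy² = 2510
Sxx = Σx² − (Σx)²/n = 8714 − 7426.285714 = 1287.714286
Sxy = Σxy − (Σx)(Σy)/n = 4616 − 3908.571429 = 707.428571
Syy = Σy² − (Σy)²/n = 2510 − 2057.142857 = 452.857143
b = Sxy/Sxx = 707.428571/1287.714286 = 0.549368
SSE = Syy − b·Sxy = 452.857143 − 0.549368·707.428571 = 64.218771

64.219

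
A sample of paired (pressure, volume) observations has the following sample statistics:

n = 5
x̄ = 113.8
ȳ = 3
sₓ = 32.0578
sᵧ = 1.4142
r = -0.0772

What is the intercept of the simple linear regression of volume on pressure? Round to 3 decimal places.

b = r · sᵧ/sₓ = -0.0772 · 1.4142/32.0578 = -0.003406
a = ȳ − b·x̄ = 3 − (-0.003406)·113.8 = 3.387558

3.388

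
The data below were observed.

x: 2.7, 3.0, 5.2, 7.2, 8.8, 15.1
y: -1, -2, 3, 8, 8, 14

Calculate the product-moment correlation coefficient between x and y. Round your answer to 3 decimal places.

n = 6, Σx = 42, Σy = 30, Σxy = 346.3, Σx² = 400.62, Σy² = 338
Sxx = Σx² − (Σx)²/n = 400.62 − 294 = 106.62
Sxy = Σxy − (Σx)(Σy)/n = 346.3 − 210 = 136.3
Syy = Σy² − (Σy)²/n = 338 − 150 = 188
r = Sxy/√(Sxx·Syy) = 136.3/√(20044.56) = 136.3/141.578812 = 0.962715

0.963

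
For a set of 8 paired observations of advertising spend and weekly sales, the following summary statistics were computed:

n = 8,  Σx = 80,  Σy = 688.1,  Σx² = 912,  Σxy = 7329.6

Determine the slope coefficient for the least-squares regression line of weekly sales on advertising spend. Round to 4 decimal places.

4.0054

Sxx = Σx² − (Σx)²/n = 912 − 800 = 112
Sxy = Σxy − (Σx)(Σy)/n = 7329.6 − 6881 = 448.6
b = Sxy/Sxx = 448.6/112 = 4.005357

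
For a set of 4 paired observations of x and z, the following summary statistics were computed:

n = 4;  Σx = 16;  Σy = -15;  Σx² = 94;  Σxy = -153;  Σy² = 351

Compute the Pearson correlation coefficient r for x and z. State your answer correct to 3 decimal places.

-0.989

Sxx = Σx² − (Σx)²/n = 94 − 64 = 30
Sxy = Σxy − (Σx)(Σy)/n = -153 − (-60) = -93
Syy = Σy² − (Σy)²/n = 351 − 56.25 = 294.75
r = Sxy/√(Sxx·Syy) = -93/√(8842.5) = -93/94.034568 = -0.988998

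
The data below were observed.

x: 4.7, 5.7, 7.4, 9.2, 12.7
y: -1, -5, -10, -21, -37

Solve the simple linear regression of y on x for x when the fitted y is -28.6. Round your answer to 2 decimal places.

n = 5, Σx = 39.7, Σy = -74, Σxy = -770.3, Σx² = 355.27
Sxx = Σx² − (Σx)²/n = 355.27 − 315.218 = 40.052
Sxy = Σxy − (Σx)(Σy)/n = -770.3 − (-587.56) = -182.74
b = Sxy/Sxx = -182.74/40.052 = -4.562569
a = ȳ − b·x̄ = -14.8 − (-4.562569)·7.94 = 21.426795
Set a + b·x = -28.6: x = (-28.6 − 21.426795) / (-4.562569) = 10.964612

10.96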